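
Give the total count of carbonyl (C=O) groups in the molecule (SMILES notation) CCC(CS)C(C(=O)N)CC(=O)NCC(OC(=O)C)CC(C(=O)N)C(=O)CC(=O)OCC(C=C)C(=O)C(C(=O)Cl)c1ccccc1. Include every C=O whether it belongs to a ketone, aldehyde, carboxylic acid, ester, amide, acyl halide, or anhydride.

CH(CONH2): amide, 1 C=O (running total 1).
CH2CONHCH2: amide, 1 C=O (running total 2).
CH(OCOCH3): ester, 1 C=O (running total 3).
CH(CONH2): amide, 1 C=O (running total 4).
CO: ketone, 1 C=O (running total 5).
CH2COOCH2: ester, 1 C=O (running total 6).
CO: ketone, 1 C=O (running total 7).
CH(COCl): acyl halide, 1 C=O (running total 8).

8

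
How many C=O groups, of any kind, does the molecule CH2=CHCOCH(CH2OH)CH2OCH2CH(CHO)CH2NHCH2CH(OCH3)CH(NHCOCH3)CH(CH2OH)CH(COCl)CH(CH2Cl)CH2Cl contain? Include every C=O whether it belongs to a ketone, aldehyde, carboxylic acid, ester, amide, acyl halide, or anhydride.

4

CO: ketone, 1 C=O (running total 1).
CH(CHO): aldehyde, 1 C=O (running total 2).
CH(NHCOCH3): amide, 1 C=O (running total 3).
CH(COCl): acyl halide, 1 C=O (running total 4).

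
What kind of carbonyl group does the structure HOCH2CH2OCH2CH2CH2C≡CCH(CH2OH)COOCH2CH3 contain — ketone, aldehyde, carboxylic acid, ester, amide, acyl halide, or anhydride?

The carbonyl is in the COOCH2CH3 segment: –C(=O)OCH2CH3: carbonyl C bonded to C and to –OEt → ester.

ester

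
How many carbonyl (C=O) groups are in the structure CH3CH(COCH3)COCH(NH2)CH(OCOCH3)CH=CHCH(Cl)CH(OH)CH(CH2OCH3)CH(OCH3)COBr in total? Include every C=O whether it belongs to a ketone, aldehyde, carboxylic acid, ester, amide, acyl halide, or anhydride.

CH(COCH3): ketone, 1 C=O (running total 1).
CO: ketone, 1 C=O (running total 2).
CH(OCOCH3): ester, 1 C=O (running total 3).
COBr: acyl halide, 1 C=O (running total 4).

4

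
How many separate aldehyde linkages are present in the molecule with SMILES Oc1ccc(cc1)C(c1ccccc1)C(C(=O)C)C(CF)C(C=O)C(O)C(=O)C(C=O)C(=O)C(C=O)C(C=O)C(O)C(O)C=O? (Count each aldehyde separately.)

5

Reading the structure from left to right:
  HOC6H4: –OH attached directly to an aromatic ring → phenol (not alcohol); the ring itself is an arene.
  CH(C6H5): pendant –C6H5: benzene ring → arene.
  CH(COCH3): pendant –COCH3: carbonyl C bonded to two carbons → ketone.
  CH(CH2F): pendant –CH2X: halogen on sp³ carbon → alkyl halide.
  CH(CHO): pendant –CHO: carbonyl C bonded to C and H → aldehyde.
  CH(OH): –OH on an sp³ carbon → alcohol (secondary).
  CO: –C(=O)– with carbon on both sides → ketone.
  CH(CHO): pendant –CHO: carbonyl C bonded to C and H → aldehyde.
  CO: –C(=O)– with carbon on both sides → ketone.
  CH(CHO): pendant –CHO: carbonyl C bonded to C and H → aldehyde.
  CH(CHO): pendant –CHO: carbonyl C bonded to C and H → aldehyde.
  CH(OH): –OH on an sp³ carbon → alcohol (secondary).
  CH(OH): –OH on an sp³ carbon → alcohol (secondary).
  CHO: terminal –CHO: carbonyl C bonded to H and C → aldehyde.
Aldehyde appears at: CH(CHO), CH(CHO), CH(CHO), CH(CHO), CHO → 5.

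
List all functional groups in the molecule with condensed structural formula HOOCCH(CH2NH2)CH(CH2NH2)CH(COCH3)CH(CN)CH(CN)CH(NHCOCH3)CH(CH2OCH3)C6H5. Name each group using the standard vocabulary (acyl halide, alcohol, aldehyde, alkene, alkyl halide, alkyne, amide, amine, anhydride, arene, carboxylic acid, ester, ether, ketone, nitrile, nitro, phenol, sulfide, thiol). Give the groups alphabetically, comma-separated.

Taking each segment in turn:
  HOOC: –COOH: carbonyl C bonded to –OH and C → carboxylic acid (the –OH is not a separate alcohol).
  CH(CH2NH2): pendant –CH2NH2: N on sp³ C, no adjacent C=O → amine.
  CH(CH2NH2): pendant –CH2NH2: N on sp³ C, no adjacent C=O → amine.
  CH(COCH3): pendant –COCH3: carbonyl C bonded to two carbons → ketone.
  CH(CN): pendant –C≡N: nitrile.
  CH(CN): pendant –C≡N: nitrile.
  CH(NHCOCH3): pendant –NHC(=O)CH3: N bonded to a carbonyl → amide (not amine).
  CH(CH2OCH3): pendant –CH2OCH3: C–O–C linkage → ether.
  C6H5: –C6H5 phenyl ring → arene.

amide, amine, arene, carboxylic acid, ether, ketone, nitrile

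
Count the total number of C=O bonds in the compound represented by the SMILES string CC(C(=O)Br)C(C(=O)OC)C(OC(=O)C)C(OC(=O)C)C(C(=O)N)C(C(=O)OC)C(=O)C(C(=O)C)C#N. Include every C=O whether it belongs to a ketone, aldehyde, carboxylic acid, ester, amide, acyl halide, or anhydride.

8

CH(COBr): acyl halide, 1 C=O (running total 1).
CH(COOCH3): ester, 1 C=O (running total 2).
CH(OCOCH3): ester, 1 C=O (running total 3).
CH(OCOCH3): ester, 1 C=O (running total 4).
CH(CONH2): amide, 1 C=O (running total 5).
CH(COOCH3): ester, 1 C=O (running total 6).
CO: ketone, 1 C=O (running total 7).
CH(COCH3): ketone, 1 C=O (running total 8).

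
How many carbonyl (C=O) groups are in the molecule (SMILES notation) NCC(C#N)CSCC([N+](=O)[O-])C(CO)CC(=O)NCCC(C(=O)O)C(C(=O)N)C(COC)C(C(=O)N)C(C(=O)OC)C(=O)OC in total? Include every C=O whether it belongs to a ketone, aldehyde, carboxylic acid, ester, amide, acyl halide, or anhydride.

CH2CONHCH2: amide, 1 C=O (running total 1).
CH(COOH): carboxylic acid, 1 C=O (running total 2).
CH(CONH2): amide, 1 C=O (running total 3).
CH(CONH2): amide, 1 C=O (running total 4).
CH(COOCH3): ester, 1 C=O (running total 5).
COOCH3: ester, 1 C=O (running total 6).

6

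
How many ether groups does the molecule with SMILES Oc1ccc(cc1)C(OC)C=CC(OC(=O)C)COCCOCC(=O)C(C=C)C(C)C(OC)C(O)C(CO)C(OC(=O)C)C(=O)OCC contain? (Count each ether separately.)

Reading the structure from left to right:
  HOC6H4: –OH attached directly to an aromatic ring → phenol (not alcohol); the ring itself is an arene.
  CH(OCH3): pendant –OCH3: C–O–C with sp³ C, no adjacent C=O → ether.
  CH=CH: C=C double bond → alkene.
  CH(OCOCH3): pendant –OC(=O)CH3: an acyloxy group → ester.
  CH2OCH2: C–O–C with sp³ carbons on both sides and no adjacent C=O → ether.
  CH2OCH2: C–O–C with sp³ carbons on both sides and no adjacent C=O → ether.
  CO: –C(=O)– with carbon on both sides → ketone.
  CH(CH=CH2): pendant –CH=CH2: C=C double bond → alkene.
  CH(OCH3): pendant –OCH3: C–O–C with sp³ C, no adjacent C=O → ether.
  CH(OH): –OH on an sp³ carbon → alcohol (secondary).
  CH(CH2OH): pendant –CH2OH on an sp³ backbone C → alcohol.
  CH(OCOCH3): pendant –OC(=O)CH3: an acyloxy group → ester.
  COOCH2CH3: –C(=O)OCH2CH3: carbonyl C bonded to C and to –OEt → ester.
Ether appears at: CH(OCH3), CH2OCH2, CH2OCH2, CH(OCH3) → 4.

4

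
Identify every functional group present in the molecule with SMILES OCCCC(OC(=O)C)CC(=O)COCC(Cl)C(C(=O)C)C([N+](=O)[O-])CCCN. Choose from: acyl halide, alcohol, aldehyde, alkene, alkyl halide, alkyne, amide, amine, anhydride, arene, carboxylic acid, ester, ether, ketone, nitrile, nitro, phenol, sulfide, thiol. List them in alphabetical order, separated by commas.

Working along the chain:
  HOCH2: HO– on an sp³ carbon → alcohol.
  CH(OCOCH3): pendant –OC(=O)CH3: an acyloxy group → ester.
  CO: –C(=O)– with carbon on both sides → ketone.
  CH2OCH2: C–O–C with sp³ carbons on both sides and no adjacent C=O → ether.
  CH(Cl): halogen on an sp³ carbon → alkyl halide.
  CH(COCH3): pendant –COCH3: carbonyl C bonded to two carbons → ketone.
  CH(NO2): –NO2 on an sp³ carbon → nitro (the N=O is not a carbonyl).
  CH2NH2: –NH2 on an sp³ carbon with no adjacent C=O → amine.

alcohol, alkyl halide, amine, ester, ether, ketone, nitro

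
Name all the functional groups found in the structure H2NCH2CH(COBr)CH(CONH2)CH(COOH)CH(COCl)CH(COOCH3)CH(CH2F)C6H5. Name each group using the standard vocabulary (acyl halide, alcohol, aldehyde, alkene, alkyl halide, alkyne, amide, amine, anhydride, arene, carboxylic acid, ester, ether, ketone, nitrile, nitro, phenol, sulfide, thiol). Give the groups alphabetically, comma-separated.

–NH2 on an sp³ carbon with no adjacent C=O → amine.
pendant –C(=O)X: carbonyl C bonded to C and halogen → acyl halide.
pendant –CONH2: carbonyl C bonded to C and N → amide.
pendant –COOH: carbonyl C bonded to C and –OH → carboxylic acid.
pendant –C(=O)X: carbonyl C bonded to C and halogen → acyl halide.
pendant –COOCH3: carbonyl C bonded to C and –OCH3 → ester.
pendant –CH2X: halogen on sp³ carbon → alkyl halide.
–C6H5 phenyl ring → arene.

acyl halide, alkyl halide, amide, amine, arene, carboxylic acid, ester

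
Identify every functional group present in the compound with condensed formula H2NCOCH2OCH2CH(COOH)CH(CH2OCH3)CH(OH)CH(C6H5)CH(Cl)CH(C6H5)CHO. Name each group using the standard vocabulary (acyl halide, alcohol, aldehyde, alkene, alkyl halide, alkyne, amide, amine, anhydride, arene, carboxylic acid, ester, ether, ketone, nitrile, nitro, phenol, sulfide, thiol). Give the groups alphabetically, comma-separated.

alcohol, aldehyde, alkyl halide, amide, arene, carboxylic acid, ether

–C(=O)NH2: carbonyl C bonded to C and to N → amide (the N is not a separate amine).
C–O–C with sp³ carbons on both sides and no adjacent C=O → ether.
pendant –COOH: carbonyl C bonded to C and –OH → carboxylic acid.
pendant –CH2OCH3: C–O–C linkage → ether.
–OH on an sp³ carbon → alcohol (secondary).
pendant –C6H5: benzene ring → arene.
halogen on an sp³ carbon → alkyl halide.
pendant –C6H5: benzene ring → arene.
terminal –CHO: carbonyl C bonded to H and C → aldehyde.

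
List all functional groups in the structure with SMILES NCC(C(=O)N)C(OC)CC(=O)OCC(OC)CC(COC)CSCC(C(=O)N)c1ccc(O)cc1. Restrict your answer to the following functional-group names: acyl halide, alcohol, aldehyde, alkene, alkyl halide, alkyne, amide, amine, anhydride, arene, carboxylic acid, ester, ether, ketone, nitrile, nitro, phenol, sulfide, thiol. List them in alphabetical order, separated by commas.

Taking each segment in turn:
  H2NCH2: –NH2 on an sp³ carbon with no adjacent C=O → amine.
  CH(CONH2): pendant –CONH2: carbonyl C bonded to C and N → amide.
  CH(OCH3): pendant –OCH3: C–O–C with sp³ C, no adjacent C=O → ether.
  CH2COOCH2: –C(=O)–O–C with C on the carbonyl side → ester.
  CH(OCH3): pendant –OCH3: C–O–C with sp³ C, no adjacent C=O → ether.
  CH(CH2OCH3): pendant –CH2OCH3: C–O–C linkage → ether.
  CH2SCH2: C–S–C linkage → sulfide (thioether).
  CH(CONH2): pendant –CONH2: carbonyl C bonded to C and N → amide.
  C6H4OH: –OH attached directly to an aromatic ring → phenol (not alcohol); the ring itself is an arene.

amide, amine, arene, ester, ether, phenol, sulfide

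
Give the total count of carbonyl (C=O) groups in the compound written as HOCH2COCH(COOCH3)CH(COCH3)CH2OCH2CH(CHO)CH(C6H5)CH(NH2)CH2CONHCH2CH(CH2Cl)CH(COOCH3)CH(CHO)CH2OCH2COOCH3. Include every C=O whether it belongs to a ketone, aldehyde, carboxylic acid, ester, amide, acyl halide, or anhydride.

8

CO: ketone, 1 C=O (running total 1).
CH(COOCH3): ester, 1 C=O (running total 2).
CH(COCH3): ketone, 1 C=O (running total 3).
CH(CHO): aldehyde, 1 C=O (running total 4).
CH2CONHCH2: amide, 1 C=O (running total 5).
CH(COOCH3): ester, 1 C=O (running total 6).
CH(CHO): aldehyde, 1 C=O (running total 7).
COOCH3: ester, 1 C=O (running total 8).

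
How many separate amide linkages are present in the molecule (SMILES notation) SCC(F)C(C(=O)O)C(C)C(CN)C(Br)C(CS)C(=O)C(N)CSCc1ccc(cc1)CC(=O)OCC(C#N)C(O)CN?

Taking each segment in turn:
  HSCH2: –SH on an sp³ carbon → thiol.
  CH(F): halogen on an sp³ carbon → alkyl halide.
  CH(COOH): pendant –COOH: carbonyl C bonded to C and –OH → carboxylic acid.
  CH(CH2NH2): pendant –CH2NH2: N on sp³ C, no adjacent C=O → amine.
  CH(Br): halogen on an sp³ carbon → alkyl halide.
  CH(CH2SH): pendant –CH2SH → thiol.
  CO: –C(=O)– with carbon on both sides → ketone.
  CH(NH2): –NH2 on an sp³ carbon with no adjacent C=O → amine.
  CH2SCH2: C–S–C linkage → sulfide (thioether).
  C6H4: para-disubstituted benzene ring → arene.
  CH2COOCH2: –C(=O)–O–C with C on the carbonyl side → ester.
  CH(CN): pendant –C≡N: nitrile.
  CH(OH): –OH on an sp³ carbon → alcohol (secondary).
  CH2NH2: –NH2 on an sp³ carbon with no adjacent C=O → amine.
No segment is a amide: CH(CH2NH2) is amine, not amide; CH(NH2) is amine, not amide; CH2NH2 is amine, not amide. → 0.

0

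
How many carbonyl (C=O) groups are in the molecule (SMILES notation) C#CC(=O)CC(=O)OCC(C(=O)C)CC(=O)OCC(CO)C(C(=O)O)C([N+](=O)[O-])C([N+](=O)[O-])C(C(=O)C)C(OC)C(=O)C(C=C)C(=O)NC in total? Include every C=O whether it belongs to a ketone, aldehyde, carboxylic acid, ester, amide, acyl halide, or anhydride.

8

CO: ketone, 1 C=O (running total 1).
CH2COOCH2: ester, 1 C=O (running total 2).
CH(COCH3): ketone, 1 C=O (running total 3).
CH2COOCH2: ester, 1 C=O (running total 4).
CH(COOH): carboxylic acid, 1 C=O (running total 5).
CH(COCH3): ketone, 1 C=O (running total 6).
CO: ketone, 1 C=O (running total 7).
CONHCH3: amide, 1 C=O (running total 8).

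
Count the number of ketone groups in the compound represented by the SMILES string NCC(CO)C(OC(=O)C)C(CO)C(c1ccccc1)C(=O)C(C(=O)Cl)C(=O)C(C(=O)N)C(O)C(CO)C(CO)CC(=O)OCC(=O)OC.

2

Reading the structure from left to right:
  H2NCH2: –NH2 on an sp³ carbon with no adjacent C=O → amine.
  CH(CH2OH): pendant –CH2OH on an sp³ backbone C → alcohol.
  CH(OCOCH3): pendant –OC(=O)CH3: an acyloxy group → ester.
  CH(CH2OH): pendant –CH2OH on an sp³ backbone C → alcohol.
  CH(C6H5): pendant –C6H5: benzene ring → arene.
  CO: –C(=O)– with carbon on both sides → ketone.
  CH(COCl): pendant –C(=O)X: carbonyl C bonded to C and halogen → acyl halide.
  CO: –C(=O)– with carbon on both sides → ketone.
  CH(CONH2): pendant –CONH2: carbonyl C bonded to C and N → amide.
  CH(OH): –OH on an sp³ carbon → alcohol (secondary).
  CH(CH2OH): pendant –CH2OH on an sp³ backbone C → alcohol.
  CH(CH2OH): pendant –CH2OH on an sp³ backbone C → alcohol.
  CH2COOCH2: –C(=O)–O–C with C on the carbonyl side → ester.
  COOCH3: –C(=O)OCH3: carbonyl C bonded to C and to –OCH3 → ester (not ketone + ether).
Ketone appears at: CO, CO → 2.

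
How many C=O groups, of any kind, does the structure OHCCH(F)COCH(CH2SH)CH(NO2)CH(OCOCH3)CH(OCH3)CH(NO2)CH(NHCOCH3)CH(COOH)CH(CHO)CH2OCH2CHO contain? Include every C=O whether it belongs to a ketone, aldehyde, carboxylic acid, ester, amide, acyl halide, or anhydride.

OHC: aldehyde, 1 C=O (running total 1).
CO: ketone, 1 C=O (running total 2).
CH(OCOCH3): ester, 1 C=O (running total 3).
CH(NHCOCH3): amide, 1 C=O (running total 4).
CH(COOH): carboxylic acid, 1 C=O (running total 5).
CH(CHO): aldehyde, 1 C=O (running total 6).
CHO: aldehyde, 1 C=O (running total 7).

7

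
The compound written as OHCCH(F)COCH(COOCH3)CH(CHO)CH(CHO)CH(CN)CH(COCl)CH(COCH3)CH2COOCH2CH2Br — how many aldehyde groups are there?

Working along the chain:
  OHC: terminal –CHO: carbonyl C bonded to H and C → aldehyde.
  CH(F): halogen on an sp³ carbon → alkyl halide.
  CO: –C(=O)– with carbon on both sides → ketone.
  CH(COOCH3): pendant –COOCH3: carbonyl C bonded to C and –OCH3 → ester.
  CH(CHO): pendant –CHO: carbonyl C bonded to C and H → aldehyde.
  CH(CHO): pendant –CHO: carbonyl C bonded to C and H → aldehyde.
  CH(CN): pendant –C≡N: nitrile.
  CH(COCl): pendant –C(=O)X: carbonyl C bonded to C and halogen → acyl halide.
  CH(COCH3): pendant –COCH3: carbonyl C bonded to two carbons → ketone.
  CH2COOCH2: –C(=O)–O–C with C on the carbonyl side → ester.
  CH2Br: halogen on an sp³ carbon → alkyl halide.
Aldehyde appears at: OHC, CH(CHO), CH(CHO) → 3.

3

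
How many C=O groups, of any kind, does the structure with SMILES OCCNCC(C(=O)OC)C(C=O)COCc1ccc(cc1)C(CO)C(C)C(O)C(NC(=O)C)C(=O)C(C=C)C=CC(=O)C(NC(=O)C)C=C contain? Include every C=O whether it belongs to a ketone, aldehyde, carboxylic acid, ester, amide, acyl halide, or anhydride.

6

CH(COOCH3): ester, 1 C=O (running total 1).
CH(CHO): aldehyde, 1 C=O (running total 2).
CH(NHCOCH3): amide, 1 C=O (running total 3).
CO: ketone, 1 C=O (running total 4).
CO: ketone, 1 C=O (running total 5).
CH(NHCOCH3): amide, 1 C=O (running total 6).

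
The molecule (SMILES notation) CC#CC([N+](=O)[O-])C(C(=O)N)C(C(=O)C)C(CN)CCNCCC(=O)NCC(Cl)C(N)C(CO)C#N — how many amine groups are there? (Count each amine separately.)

3

Reading the structure from left to right:
  C≡C: C≡C triple bond → alkyne.
  CH(NO2): –NO2 on an sp³ carbon → nitro (the N=O is not a carbonyl).
  CH(CONH2): pendant –CONH2: carbonyl C bonded to C and N → amide.
  CH(COCH3): pendant –COCH3: carbonyl C bonded to two carbons → ketone.
  CH(CH2NH2): pendant –CH2NH2: N on sp³ C, no adjacent C=O → amine.
  CH2NHCH2: C–N–C with sp³ carbons and no adjacent C=O → amine (secondary).
  CH2CONHCH2: –C(=O)–N– linkage → amide (the N is not an amine).
  CH(Cl): halogen on an sp³ carbon → alkyl halide.
  CH(NH2): –NH2 on an sp³ carbon with no adjacent C=O → amine.
  CH(CH2OH): pendant –CH2OH on an sp³ backbone C → alcohol.
  CN: –C≡N: carbon triple-bonded to nitrogen → nitrile.
Amine appears at: CH(CH2NH2), CH2NHCH2, CH(NH2) → 3.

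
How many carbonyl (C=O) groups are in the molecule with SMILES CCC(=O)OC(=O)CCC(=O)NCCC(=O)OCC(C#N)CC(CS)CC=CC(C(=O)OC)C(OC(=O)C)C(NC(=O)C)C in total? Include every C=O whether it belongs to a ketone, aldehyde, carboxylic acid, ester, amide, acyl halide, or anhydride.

CH2CO-O-COCH2: anhydride, 2 C=O (running total 2).
CH2CONHCH2: amide, 1 C=O (running total 3).
CH2COOCH2: ester, 1 C=O (running total 4).
CH(COOCH3): ester, 1 C=O (running total 5).
CH(OCOCH3): ester, 1 C=O (running total 6).
CH(NHCOCH3): amide, 1 C=O (running total 7).

7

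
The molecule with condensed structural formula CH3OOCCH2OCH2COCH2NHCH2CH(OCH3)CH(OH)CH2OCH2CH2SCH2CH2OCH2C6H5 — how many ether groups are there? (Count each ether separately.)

4

Taking each segment in turn:
  CH3OOC: CH3O–C(=O)–: carbonyl C bonded to C and to –OCH3 → ester (not ketone + ether).
  CH2OCH2: C–O–C with sp³ carbons on both sides and no adjacent C=O → ether.
  CO: –C(=O)– with carbon on both sides → ketone.
  CH2NHCH2: C–N–C with sp³ carbons and no adjacent C=O → amine (secondary).
  CH(OCH3): pendant –OCH3: C–O–C with sp³ C, no adjacent C=O → ether.
  CH(OH): –OH on an sp³ carbon → alcohol (secondary).
  CH2OCH2: C–O–C with sp³ carbons on both sides and no adjacent C=O → ether.
  CH2SCH2: C–S–C linkage → sulfide (thioether).
  CH2OCH2: C–O–C with sp³ carbons on both sides and no adjacent C=O → ether.
  C6H5: –C6H5 phenyl ring → arene.
Ether appears at: CH2OCH2, CH(OCH3), CH2OCH2, CH2OCH2 → 4.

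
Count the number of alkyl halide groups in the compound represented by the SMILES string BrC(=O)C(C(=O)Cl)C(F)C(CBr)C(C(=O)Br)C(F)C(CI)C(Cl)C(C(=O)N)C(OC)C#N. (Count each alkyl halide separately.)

5

Working along the chain:
  BrCO: –C(=O)Br: carbonyl C bonded to C and to a halogen → acyl halide (not alkyl halide).
  CH(COCl): pendant –C(=O)X: carbonyl C bonded to C and halogen → acyl halide.
  CH(F): halogen on an sp³ carbon → alkyl halide.
  CH(CH2Br): pendant –CH2X: halogen on sp³ carbon → alkyl halide.
  CH(COBr): pendant –C(=O)X: carbonyl C bonded to C and halogen → acyl halide.
  CH(F): halogen on an sp³ carbon → alkyl halide.
  CH(CH2I): pendant –CH2X: halogen on sp³ carbon → alkyl halide.
  CH(Cl): halogen on an sp³ carbon → alkyl halide.
  CH(CONH2): pendant –CONH2: carbonyl C bonded to C and N → amide.
  CH(OCH3): pendant –OCH3: C–O–C with sp³ C, no adjacent C=O → ether.
  CN: –C≡N: carbon triple-bonded to nitrogen → nitrile.
Alkyl halide appears at: CH(F), CH(CH2Br), CH(F), CH(CH2I), CH(Cl) → 5.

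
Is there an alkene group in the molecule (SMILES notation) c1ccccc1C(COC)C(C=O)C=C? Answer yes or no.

yes

Reading the structure from left to right:
  C6H5: C6H5– phenyl ring → arene.
  CH(CH2OCH3): pendant –CH2OCH3: C–O–C linkage → ether.
  CH(CHO): pendant –CHO: carbonyl C bonded to C and H → aldehyde.
  CH=CH2: C=C double bond → alkene.
The CH=CH2 segment supplies the alkene: C=C double bond → alkene.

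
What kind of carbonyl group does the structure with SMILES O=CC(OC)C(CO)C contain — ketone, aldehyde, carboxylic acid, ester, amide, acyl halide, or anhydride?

The carbonyl is in the OHC segment: terminal –CHO: carbonyl C bonded to H and C → aldehyde.

aldehyde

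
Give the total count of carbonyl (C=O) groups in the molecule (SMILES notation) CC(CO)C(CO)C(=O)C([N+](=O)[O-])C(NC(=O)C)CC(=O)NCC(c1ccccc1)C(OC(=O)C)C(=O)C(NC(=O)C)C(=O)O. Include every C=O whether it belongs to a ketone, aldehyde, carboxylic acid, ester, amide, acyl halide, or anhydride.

CO: ketone, 1 C=O (running total 1).
CH(NHCOCH3): amide, 1 C=O (running total 2).
CH2CONHCH2: amide, 1 C=O (running total 3).
CH(OCOCH3): ester, 1 C=O (running total 4).
CO: ketone, 1 C=O (running total 5).
CH(NHCOCH3): amide, 1 C=O (running total 6).
COOH: carboxylic acid, 1 C=O (running total 7).

7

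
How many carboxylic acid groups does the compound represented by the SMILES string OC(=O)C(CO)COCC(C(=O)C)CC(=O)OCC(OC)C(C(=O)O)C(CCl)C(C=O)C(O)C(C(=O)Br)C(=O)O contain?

–COOH: carbonyl C bonded to –OH and C → carboxylic acid (the –OH is not a separate alcohol).
pendant –CH2OH on an sp³ backbone C → alcohol.
C–O–C with sp³ carbons on both sides and no adjacent C=O → ether.
pendant –COCH3: carbonyl C bonded to two carbons → ketone.
–C(=O)–O–C with C on the carbonyl side → ester.
pendant –OCH3: C–O–C with sp³ C, no adjacent C=O → ether.
pendant –COOH: carbonyl C bonded to C and –OH → carboxylic acid.
pendant –CH2X: halogen on sp³ carbon → alkyl halide.
pendant –CHO: carbonyl C bonded to C and H → aldehyde.
–OH on an sp³ carbon → alcohol (secondary).
pendant –C(=O)X: carbonyl C bonded to C and halogen → acyl halide.
–COOH: carbonyl C bonded to –OH and C → carboxylic acid (the –OH is not a separate alcohol).
Carboxylic acid appears at: HOOC, CH(COOH), COOH → 3.

3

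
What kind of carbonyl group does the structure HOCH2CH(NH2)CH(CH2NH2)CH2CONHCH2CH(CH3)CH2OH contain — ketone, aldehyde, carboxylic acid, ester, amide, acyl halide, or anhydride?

amide

The carbonyl is in the CH2CONHCH2 segment: –C(=O)–N– linkage → amide (the N is not an amine).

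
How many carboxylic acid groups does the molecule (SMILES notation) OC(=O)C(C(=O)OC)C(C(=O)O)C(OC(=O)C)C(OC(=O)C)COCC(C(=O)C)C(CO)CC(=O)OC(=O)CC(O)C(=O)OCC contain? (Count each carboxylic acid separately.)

Working along the chain:
  HOOC: –COOH: carbonyl C bonded to –OH and C → carboxylic acid (the –OH is not a separate alcohol).
  CH(COOCH3): pendant –COOCH3: carbonyl C bonded to C and –OCH3 → ester.
  CH(COOH): pendant –COOH: carbonyl C bonded to C and –OH → carboxylic acid.
  CH(OCOCH3): pendant –OC(=O)CH3: an acyloxy group → ester.
  CH(OCOCH3): pendant –OC(=O)CH3: an acyloxy group → ester.
  CH2OCH2: C–O–C with sp³ carbons on both sides and no adjacent C=O → ether.
  CH(COCH3): pendant –COCH3: carbonyl C bonded to two carbons → ketone.
  CH(CH2OH): pendant –CH2OH on an sp³ backbone C → alcohol.
  CH2CO-O-COCH2: two acyl groups sharing one oxygen, –C(=O)–O–C(=O)– → anhydride.
  CH(OH): –OH on an sp³ carbon → alcohol (secondary).
  COOCH2CH3: –C(=O)OCH2CH3: carbonyl C bonded to C and to –OEt → ester.
Carboxylic acid appears at: HOOC, CH(COOH) → 2.

2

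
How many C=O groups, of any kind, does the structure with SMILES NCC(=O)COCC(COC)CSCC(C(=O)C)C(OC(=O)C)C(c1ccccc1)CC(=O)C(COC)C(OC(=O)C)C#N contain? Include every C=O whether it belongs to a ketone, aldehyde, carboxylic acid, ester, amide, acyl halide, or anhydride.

5

CO: ketone, 1 C=O (running total 1).
CH(COCH3): ketone, 1 C=O (running total 2).
CH(OCOCH3): ester, 1 C=O (running total 3).
CO: ketone, 1 C=O (running total 4).
CH(OCOCH3): ester, 1 C=O (running total 5).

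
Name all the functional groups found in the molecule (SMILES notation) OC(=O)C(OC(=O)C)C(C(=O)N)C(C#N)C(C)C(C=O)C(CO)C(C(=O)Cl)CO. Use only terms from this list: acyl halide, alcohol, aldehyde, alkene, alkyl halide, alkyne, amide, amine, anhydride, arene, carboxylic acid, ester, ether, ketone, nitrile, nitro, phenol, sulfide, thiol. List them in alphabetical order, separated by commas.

acyl halide, alcohol, aldehyde, amide, carboxylic acid, ester, nitrile

Taking each segment in turn:
  HOOC: –COOH: carbonyl C bonded to –OH and C → carboxylic acid (the –OH is not a separate alcohol).
  CH(OCOCH3): pendant –OC(=O)CH3: an acyloxy group → ester.
  CH(CONH2): pendant –CONH2: carbonyl C bonded to C and N → amide.
  CH(CN): pendant –C≡N: nitrile.
  CH(CHO): pendant –CHO: carbonyl C bonded to C and H → aldehyde.
  CH(CH2OH): pendant –CH2OH on an sp³ backbone C → alcohol.
  CH(COCl): pendant –C(=O)X: carbonyl C bonded to C and halogen → acyl halide.
  CH2OH: –OH on an sp³ carbon → alcohol.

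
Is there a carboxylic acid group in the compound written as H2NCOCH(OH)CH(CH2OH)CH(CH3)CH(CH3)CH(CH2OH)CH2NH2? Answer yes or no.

–C(=O)NH2: carbonyl C bonded to C and to N → amide (the N is not a separate amine).
–OH on an sp³ carbon → alcohol (secondary).
pendant –CH2OH on an sp³ backbone C → alcohol.
pendant –CH2OH on an sp³ backbone C → alcohol.
–NH2 on an sp³ carbon with no adjacent C=O → amine.
In H2NCO, the carbonyl is bonded to nitrogen, not to –OH; that is an amide.
The groups actually present are: alcohol, amide, amine.

no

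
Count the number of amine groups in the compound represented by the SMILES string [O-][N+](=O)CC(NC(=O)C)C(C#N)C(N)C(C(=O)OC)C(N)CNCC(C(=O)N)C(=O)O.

3

Working along the chain:
  O2NCH2: –NO2 on carbon → nitro group.
  CH(NHCOCH3): pendant –NHC(=O)CH3: N bonded to a carbonyl → amide (not amine).
  CH(CN): pendant –C≡N: nitrile.
  CH(NH2): –NH2 on an sp³ carbon with no adjacent C=O → amine.
  CH(COOCH3): pendant –COOCH3: carbonyl C bonded to C and –OCH3 → ester.
  CH(NH2): –NH2 on an sp³ carbon with no adjacent C=O → amine.
  CH2NHCH2: C–N–C with sp³ carbons and no adjacent C=O → amine (secondary).
  CH(CONH2): pendant –CONH2: carbonyl C bonded to C and N → amide.
  COOH: –COOH: carbonyl C bonded to –OH and C → carboxylic acid (the –OH is not a separate alcohol).
Amine appears at: CH(NH2), CH(NH2), CH2NHCH2 → 3.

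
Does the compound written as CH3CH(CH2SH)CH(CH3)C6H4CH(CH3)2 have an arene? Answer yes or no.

yes

pendant –CH2SH → thiol.
para-disubstituted benzene ring → arene.
The C6H4 segment supplies the arene: para-disubstituted benzene ring → arene.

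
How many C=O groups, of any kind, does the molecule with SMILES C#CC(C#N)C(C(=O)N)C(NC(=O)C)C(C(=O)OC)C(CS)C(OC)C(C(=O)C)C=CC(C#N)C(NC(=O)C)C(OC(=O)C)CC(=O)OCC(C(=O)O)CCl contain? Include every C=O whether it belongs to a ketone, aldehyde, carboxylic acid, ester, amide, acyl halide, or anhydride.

CH(CONH2): amide, 1 C=O (running total 1).
CH(NHCOCH3): amide, 1 C=O (running total 2).
CH(COOCH3): ester, 1 C=O (running total 3).
CH(COCH3): ketone, 1 C=O (running total 4).
CH(NHCOCH3): amide, 1 C=O (running total 5).
CH(OCOCH3): ester, 1 C=O (running total 6).
CH2COOCH2: ester, 1 C=O (running total 7).
CH(COOH): carboxylic acid, 1 C=O (running total 8).

8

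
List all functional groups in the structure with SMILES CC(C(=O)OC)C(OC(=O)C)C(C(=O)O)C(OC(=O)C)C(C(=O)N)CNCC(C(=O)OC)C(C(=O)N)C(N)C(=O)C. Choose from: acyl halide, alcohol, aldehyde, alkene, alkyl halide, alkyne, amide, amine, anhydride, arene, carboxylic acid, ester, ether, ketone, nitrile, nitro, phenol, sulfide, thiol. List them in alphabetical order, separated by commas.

amide, amine, carboxylic acid, ester, ketone

Taking each segment in turn:
  CH(COOCH3): pendant –COOCH3: carbonyl C bonded to C and –OCH3 → ester.
  CH(OCOCH3): pendant –OC(=O)CH3: an acyloxy group → ester.
  CH(COOH): pendant –COOH: carbonyl C bonded to C and –OH → carboxylic acid.
  CH(OCOCH3): pendant –OC(=O)CH3: an acyloxy group → ester.
  CH(CONH2): pendant –CONH2: carbonyl C bonded to C and N → amide.
  CH2NHCH2: C–N–C with sp³ carbons and no adjacent C=O → amine (secondary).
  CH(COOCH3): pendant –COOCH3: carbonyl C bonded to C and –OCH3 → ester.
  CH(CONH2): pendant –CONH2: carbonyl C bonded to C and N → amide.
  CH(NH2): –NH2 on an sp³ carbon with no adjacent C=O → amine.
  CO: –C(=O)– with carbon on both sides → ketone.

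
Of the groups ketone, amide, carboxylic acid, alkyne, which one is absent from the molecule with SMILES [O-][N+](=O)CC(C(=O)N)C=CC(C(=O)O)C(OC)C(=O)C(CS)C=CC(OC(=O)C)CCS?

ketone: present (CO — –C(=O)– with carbon on both sides → ketone).
amide: present (CH(CONH2) — pendant –CONH2: carbonyl C bonded to C and N → amide).
carboxylic acid: present (CH(COOH) — pendant –COOH: carbonyl C bonded to C and –OH → carboxylic acid).
alkyne: no segment matches this pattern.

alkyne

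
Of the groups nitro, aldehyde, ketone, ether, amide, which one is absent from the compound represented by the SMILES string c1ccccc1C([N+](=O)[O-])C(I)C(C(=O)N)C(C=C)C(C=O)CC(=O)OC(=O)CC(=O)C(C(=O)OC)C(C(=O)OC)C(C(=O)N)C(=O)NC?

aldehyde: present (CH(CHO) — pendant –CHO: carbonyl C bonded to C and H → aldehyde).
nitro: present (CH(NO2) — –NO2 on an sp³ carbon → nitro (the N=O is not a carbonyl)).
amide: present (CH(CONH2) — pendant –CONH2: carbonyl C bonded to C and N → amide).
ketone: present (CO — –C(=O)– with carbon on both sides → ketone).
ether: absent. In CH(COOCH3), the C–O–C oxygen is adjacent to a C=O, so it belongs to an ester, not an ether.

ether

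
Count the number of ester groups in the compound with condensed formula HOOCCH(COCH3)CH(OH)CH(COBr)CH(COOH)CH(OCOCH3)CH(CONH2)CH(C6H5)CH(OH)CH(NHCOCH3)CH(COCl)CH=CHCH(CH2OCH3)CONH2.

1

Reading the structure from left to right:
  HOOC: –COOH: carbonyl C bonded to –OH and C → carboxylic acid (the –OH is not a separate alcohol).
  CH(COCH3): pendant –COCH3: carbonyl C bonded to two carbons → ketone.
  CH(OH): –OH on an sp³ carbon → alcohol (secondary).
  CH(COBr): pendant –C(=O)X: carbonyl C bonded to C and halogen → acyl halide.
  CH(COOH): pendant –COOH: carbonyl C bonded to C and –OH → carboxylic acid.
  CH(OCOCH3): pendant –OC(=O)CH3: an acyloxy group → ester.
  CH(CONH2): pendant –CONH2: carbonyl C bonded to C and N → amide.
  CH(C6H5): pendant –C6H5: benzene ring → arene.
  CH(OH): –OH on an sp³ carbon → alcohol (secondary).
  CH(NHCOCH3): pendant –NHC(=O)CH3: N bonded to a carbonyl → amide (not amine).
  CH(COCl): pendant –C(=O)X: carbonyl C bonded to C and halogen → acyl halide.
  CH=CH: C=C double bond → alkene.
  CH(CH2OCH3): pendant –CH2OCH3: C–O–C linkage → ether.
  CONH2: –C(=O)NH2: carbonyl C bonded to C and to N → amide (the N is not a separate amine).
Ester appears at: CH(OCOCH3) → 1.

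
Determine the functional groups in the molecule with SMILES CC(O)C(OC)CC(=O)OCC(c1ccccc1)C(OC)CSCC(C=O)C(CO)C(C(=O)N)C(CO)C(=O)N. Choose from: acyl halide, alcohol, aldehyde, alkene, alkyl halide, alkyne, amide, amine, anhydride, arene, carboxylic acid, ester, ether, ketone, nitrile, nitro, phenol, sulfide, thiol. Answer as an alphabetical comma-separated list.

Reading the structure from left to right:
  CH(OH): –OH on an sp³ carbon → alcohol (secondary).
  CH(OCH3): pendant –OCH3: C–O–C with sp³ C, no adjacent C=O → ether.
  CH2COOCH2: –C(=O)–O–C with C on the carbonyl side → ester.
  CH(C6H5): pendant –C6H5: benzene ring → arene.
  CH(OCH3): pendant –OCH3: C–O–C with sp³ C, no adjacent C=O → ether.
  CH2SCH2: C–S–C linkage → sulfide (thioether).
  CH(CHO): pendant –CHO: carbonyl C bonded to C and H → aldehyde.
  CH(CH2OH): pendant –CH2OH on an sp³ backbone C → alcohol.
  CH(CONH2): pendant –CONH2: carbonyl C bonded to C and N → amide.
  CH(CH2OH): pendant –CH2OH on an sp³ backbone C → alcohol.
  CONH2: –C(=O)NH2: carbonyl C bonded to C and to N → amide (the N is not a separate amine).

alcohol, aldehyde, amide, arene, ester, ether, sulfide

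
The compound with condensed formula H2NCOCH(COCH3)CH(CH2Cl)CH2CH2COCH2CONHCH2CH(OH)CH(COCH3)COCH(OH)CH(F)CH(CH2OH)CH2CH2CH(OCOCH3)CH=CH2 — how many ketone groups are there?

4

Reading the structure from left to right:
  H2NCO: –C(=O)NH2: carbonyl C bonded to C and to N → amide (the N is not a separate amine).
  CH(COCH3): pendant –COCH3: carbonyl C bonded to two carbons → ketone.
  CH(CH2Cl): pendant –CH2X: halogen on sp³ carbon → alkyl halide.
  CO: –C(=O)– with carbon on both sides → ketone.
  CH2CONHCH2: –C(=O)–N– linkage → amide (the N is not an amine).
  CH(OH): –OH on an sp³ carbon → alcohol (secondary).
  CH(COCH3): pendant –COCH3: carbonyl C bonded to two carbons → ketone.
  CO: –C(=O)– with carbon on both sides → ketone.
  CH(OH): –OH on an sp³ carbon → alcohol (secondary).
  CH(F): halogen on an sp³ carbon → alkyl halide.
  CH(CH2OH): pendant –CH2OH on an sp³ backbone C → alcohol.
  CH(OCOCH3): pendant –OC(=O)CH3: an acyloxy group → ester.
  CH=CH2: C=C double bond → alkene.
Ketone appears at: CH(COCH3), CO, CH(COCH3), CO → 4.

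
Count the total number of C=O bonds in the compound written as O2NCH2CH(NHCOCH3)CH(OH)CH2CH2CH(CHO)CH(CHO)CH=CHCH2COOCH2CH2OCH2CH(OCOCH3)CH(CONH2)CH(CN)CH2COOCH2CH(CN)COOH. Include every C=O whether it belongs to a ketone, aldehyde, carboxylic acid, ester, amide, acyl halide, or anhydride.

8

CH(NHCOCH3): amide, 1 C=O (running total 1).
CH(CHO): aldehyde, 1 C=O (running total 2).
CH(CHO): aldehyde, 1 C=O (running total 3).
CH2COOCH2: ester, 1 C=O (running total 4).
CH(OCOCH3): ester, 1 C=O (running total 5).
CH(CONH2): amide, 1 C=O (running total 6).
CH2COOCH2: ester, 1 C=O (running total 7).
COOH: carboxylic acid, 1 C=O (running total 8).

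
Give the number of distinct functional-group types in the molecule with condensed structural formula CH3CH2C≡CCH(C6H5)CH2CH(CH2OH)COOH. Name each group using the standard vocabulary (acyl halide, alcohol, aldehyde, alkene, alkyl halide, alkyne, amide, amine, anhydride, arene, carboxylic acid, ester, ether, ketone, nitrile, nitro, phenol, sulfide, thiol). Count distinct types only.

4

C≡C triple bond → alkyne.
pendant –C6H5: benzene ring → arene.
pendant –CH2OH on an sp³ backbone C → alcohol.
–COOH: carbonyl C bonded to –OH and C → carboxylic acid (the –OH is not a separate alcohol).
Distinct types present: alcohol, alkyne, arene, carboxylic acid.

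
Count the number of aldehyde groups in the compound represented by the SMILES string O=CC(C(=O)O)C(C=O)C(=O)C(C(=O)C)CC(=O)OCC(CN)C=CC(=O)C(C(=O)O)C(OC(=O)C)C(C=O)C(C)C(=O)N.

3

Working along the chain:
  OHC: terminal –CHO: carbonyl C bonded to H and C → aldehyde.
  CH(COOH): pendant –COOH: carbonyl C bonded to C and –OH → carboxylic acid.
  CH(CHO): pendant –CHO: carbonyl C bonded to C and H → aldehyde.
  CO: –C(=O)– with carbon on both sides → ketone.
  CH(COCH3): pendant –COCH3: carbonyl C bonded to two carbons → ketone.
  CH2COOCH2: –C(=O)–O–C with C on the carbonyl side → ester.
  CH(CH2NH2): pendant –CH2NH2: N on sp³ C, no adjacent C=O → amine.
  CH=CH: C=C double bond → alkene.
  CO: –C(=O)– with carbon on both sides → ketone.
  CH(COOH): pendant –COOH: carbonyl C bonded to C and –OH → carboxylic acid.
  CH(OCOCH3): pendant –OC(=O)CH3: an acyloxy group → ester.
  CH(CHO): pendant –CHO: carbonyl C bonded to C and H → aldehyde.
  CONH2: –C(=O)NH2: carbonyl C bonded to C and to N → amide (the N is not a separate amine).
Aldehyde appears at: OHC, CH(CHO), CH(CHO) → 3.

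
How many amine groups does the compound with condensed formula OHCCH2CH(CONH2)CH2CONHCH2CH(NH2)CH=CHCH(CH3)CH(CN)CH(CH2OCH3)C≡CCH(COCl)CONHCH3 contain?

1

Taking each segment in turn:
  OHC: terminal –CHO: carbonyl C bonded to H and C → aldehyde.
  CH(CONH2): pendant –CONH2: carbonyl C bonded to C and N → amide.
  CH2CONHCH2: –C(=O)–N– linkage → amide (the N is not an amine).
  CH(NH2): –NH2 on an sp³ carbon with no adjacent C=O → amine.
  CH=CH: C=C double bond → alkene.
  CH(CN): pendant –C≡N: nitrile.
  CH(CH2OCH3): pendant –CH2OCH3: C–O–C linkage → ether.
  C≡C: C≡C triple bond → alkyne.
  CH(COCl): pendant –C(=O)X: carbonyl C bonded to C and halogen → acyl halide.
  CONHCH3: –C(=O)NHCH3: carbonyl C bonded to C and to N → amide (the N is not an amine).
Amine appears at: CH(NH2) → 1.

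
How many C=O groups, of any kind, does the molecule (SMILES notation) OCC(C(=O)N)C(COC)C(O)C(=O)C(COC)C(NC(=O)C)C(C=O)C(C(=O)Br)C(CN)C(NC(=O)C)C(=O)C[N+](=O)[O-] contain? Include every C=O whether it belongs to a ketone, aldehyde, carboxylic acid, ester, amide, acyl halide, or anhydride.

CH(CONH2): amide, 1 C=O (running total 1).
CO: ketone, 1 C=O (running total 2).
CH(NHCOCH3): amide, 1 C=O (running total 3).
CH(CHO): aldehyde, 1 C=O (running total 4).
CH(COBr): acyl halide, 1 C=O (running total 5).
CH(NHCOCH3): amide, 1 C=O (running total 6).
CO: ketone, 1 C=O (running total 7).

7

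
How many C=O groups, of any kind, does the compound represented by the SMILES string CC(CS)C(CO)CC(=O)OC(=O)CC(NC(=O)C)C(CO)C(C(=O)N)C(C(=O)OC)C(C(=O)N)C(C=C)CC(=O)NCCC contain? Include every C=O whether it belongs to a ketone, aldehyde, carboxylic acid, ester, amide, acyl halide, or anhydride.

CH2CO-O-COCH2: anhydride, 2 C=O (running total 2).
CH(NHCOCH3): amide, 1 C=O (running total 3).
CH(CONH2): amide, 1 C=O (running total 4).
CH(COOCH3): ester, 1 C=O (running total 5).
CH(CONH2): amide, 1 C=O (running total 6).
CH2CONHCH2: amide, 1 C=O (running total 7).

7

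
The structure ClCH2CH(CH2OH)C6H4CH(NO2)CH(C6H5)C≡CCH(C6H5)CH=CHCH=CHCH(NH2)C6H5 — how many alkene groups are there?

2

Working along the chain:
  ClCH2: halogen on an sp³ carbon → alkyl halide.
  CH(CH2OH): pendant –CH2OH on an sp³ backbone C → alcohol.
  C6H4: para-disubstituted benzene ring → arene.
  CH(NO2): –NO2 on an sp³ carbon → nitro (the N=O is not a carbonyl).
  CH(C6H5): pendant –C6H5: benzene ring → arene.
  C≡C: C≡C triple bond → alkyne.
  CH(C6H5): pendant –C6H5: benzene ring → arene.
  CH=CH: C=C double bond → alkene.
  CH=CH: C=C double bond → alkene.
  CH(NH2): –NH2 on an sp³ carbon with no adjacent C=O → amine.
  C6H5: –C6H5 phenyl ring → arene.
Alkene appears at: CH=CH, CH=CH → 2.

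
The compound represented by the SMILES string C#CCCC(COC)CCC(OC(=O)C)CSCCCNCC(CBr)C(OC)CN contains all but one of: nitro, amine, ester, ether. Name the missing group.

nitro

amine: present (CH2NHCH2 — C–N–C with sp³ carbons and no adjacent C=O → amine (secondary)).
ester: present (CH(OCOCH3) — pendant –OC(=O)CH3: an acyloxy group → ester).
ether: present (CH(CH2OCH3) — pendant –CH2OCH3: C–O–C linkage → ether).
nitro: no segment matches this pattern.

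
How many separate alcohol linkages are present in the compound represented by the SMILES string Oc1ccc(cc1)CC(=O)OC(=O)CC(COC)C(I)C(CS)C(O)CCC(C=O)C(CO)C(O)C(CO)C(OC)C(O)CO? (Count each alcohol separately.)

6

Taking each segment in turn:
  HOC6H4: –OH attached directly to an aromatic ring → phenol (not alcohol); the ring itself is an arene.
  CH2CO-O-COCH2: two acyl groups sharing one oxygen, –C(=O)–O–C(=O)– → anhydride.
  CH(CH2OCH3): pendant –CH2OCH3: C–O–C linkage → ether.
  CH(I): halogen on an sp³ carbon → alkyl halide.
  CH(CH2SH): pendant –CH2SH → thiol.
  CH(OH): –OH on an sp³ carbon → alcohol (secondary).
  CH(CHO): pendant –CHO: carbonyl C bonded to C and H → aldehyde.
  CH(CH2OH): pendant –CH2OH on an sp³ backbone C → alcohol.
  CH(OH): –OH on an sp³ carbon → alcohol (secondary).
  CH(CH2OH): pendant –CH2OH on an sp³ backbone C → alcohol.
  CH(OCH3): pendant –OCH3: C–O–C with sp³ C, no adjacent C=O → ether.
  CH(OH): –OH on an sp³ carbon → alcohol (secondary).
  CH2OH: –OH on an sp³ carbon → alcohol.
Alcohol appears at: CH(OH), CH(CH2OH), CH(OH), CH(CH2OH), CH(OH), CH2OH → 6.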